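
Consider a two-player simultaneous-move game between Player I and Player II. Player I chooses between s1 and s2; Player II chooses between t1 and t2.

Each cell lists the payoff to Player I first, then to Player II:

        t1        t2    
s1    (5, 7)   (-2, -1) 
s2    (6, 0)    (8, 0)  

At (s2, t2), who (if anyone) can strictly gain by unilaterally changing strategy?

Player I at (s2, t2) earns 8; deviating to s1 yields -2 — not better.
Player II earns 0; deviating to t1 yields 0 — not better.
Neither player can strictly improve; the profile is a Nash equilibrium.

Neither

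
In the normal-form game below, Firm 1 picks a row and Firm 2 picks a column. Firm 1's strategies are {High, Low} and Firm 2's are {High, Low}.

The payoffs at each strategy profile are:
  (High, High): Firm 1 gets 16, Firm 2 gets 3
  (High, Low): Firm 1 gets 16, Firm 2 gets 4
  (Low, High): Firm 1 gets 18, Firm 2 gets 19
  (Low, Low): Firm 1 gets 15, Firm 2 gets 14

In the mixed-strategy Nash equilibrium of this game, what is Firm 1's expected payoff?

First find q, the probability Firm 2 plays High, from Firm 1's indifference between High and Low: 16q + 16(1−q) = 18q + 15(1−q), giving q = 1/3.
Since Firm 1 is indifferent in equilibrium, Firm 1's expected payoff equals the payoff from either row against (1/3, 2/3). Using High: 16(1/3) + 16(2/3) = 16.

16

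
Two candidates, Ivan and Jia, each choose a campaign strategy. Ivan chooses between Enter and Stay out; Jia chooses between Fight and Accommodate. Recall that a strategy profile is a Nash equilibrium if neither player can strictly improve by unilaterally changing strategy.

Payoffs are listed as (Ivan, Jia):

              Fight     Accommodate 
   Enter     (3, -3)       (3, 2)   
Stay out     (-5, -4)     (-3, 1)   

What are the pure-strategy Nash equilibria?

(Enter, Accommodate)

(Enter, Fight): Jia prefers Accommodate (2 > -3) — not an equilibrium.
(Enter, Accommodate): Ivan gets 3 ≥ -3 from Stay out, and Jia gets 2 ≥ -3 from Fight — Nash equilibrium.
(Stay out, Fight): Ivan prefers Enter (3 > -5); Jia prefers Accommodate (1 > -4) — not an equilibrium.
(Stay out, Accommodate): Ivan prefers Enter (3 > -3) — not an equilibrium.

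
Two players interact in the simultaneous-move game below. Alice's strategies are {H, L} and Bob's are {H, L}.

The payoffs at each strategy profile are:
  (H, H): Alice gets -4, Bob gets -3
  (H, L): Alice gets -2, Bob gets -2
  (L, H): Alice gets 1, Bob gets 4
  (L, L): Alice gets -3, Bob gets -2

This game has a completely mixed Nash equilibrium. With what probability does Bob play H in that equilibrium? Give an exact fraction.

1/6

Let q be the probability that Bob plays H. In a completely mixed equilibrium, Alice must be indifferent between H and L.
Alice's expected payoff from H is −4q − 2(1−q); from L it is q − 3(1−q).
Setting these equal: −2q − 2 = 4q − 3, so q = 1/6.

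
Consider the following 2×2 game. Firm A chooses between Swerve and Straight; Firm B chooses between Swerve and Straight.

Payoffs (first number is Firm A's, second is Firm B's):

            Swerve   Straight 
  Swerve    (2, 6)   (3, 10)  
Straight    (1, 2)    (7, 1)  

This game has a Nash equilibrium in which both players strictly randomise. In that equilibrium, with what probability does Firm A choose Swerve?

Let r be the probability that Firm A plays Swerve. In a completely mixed equilibrium, Firm B must be indifferent between Swerve and Straight.
Firm B's expected payoff from Swerve is 6r + 2(1−r); from Straight it is 10r + (1−r).
Setting these equal: 4r + 2 = 9r + 1, so r = 1/5.

1/5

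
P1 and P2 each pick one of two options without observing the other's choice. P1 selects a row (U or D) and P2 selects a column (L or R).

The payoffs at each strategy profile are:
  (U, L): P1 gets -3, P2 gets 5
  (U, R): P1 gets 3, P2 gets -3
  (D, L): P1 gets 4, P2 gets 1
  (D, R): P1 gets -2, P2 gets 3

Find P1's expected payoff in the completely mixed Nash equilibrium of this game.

First find y, the probability P2 plays L, from P1's indifference between U and D: −3y + 3(1−y) = 4y − 2(1−y), giving y = 5/12.
Since P1 is indifferent in equilibrium, P1's expected payoff equals the payoff from either row against (5/12, 7/12). Using U: −3(5/12) + 3(7/12) = 1/2.

1/2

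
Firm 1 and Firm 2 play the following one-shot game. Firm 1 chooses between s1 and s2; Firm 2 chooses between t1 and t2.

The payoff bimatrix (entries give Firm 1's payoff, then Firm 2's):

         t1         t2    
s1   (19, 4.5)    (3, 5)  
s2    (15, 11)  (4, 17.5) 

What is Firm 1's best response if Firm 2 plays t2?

s2

Against t2, Firm 1 earns 3 from s1 and 4 from s2.
So s2 is the best response.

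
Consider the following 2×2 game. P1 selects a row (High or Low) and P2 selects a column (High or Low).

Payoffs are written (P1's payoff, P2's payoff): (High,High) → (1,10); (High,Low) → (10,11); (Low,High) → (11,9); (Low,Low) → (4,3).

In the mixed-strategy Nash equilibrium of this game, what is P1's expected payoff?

First find y, the probability P2 plays High, from P1's indifference between High and Low: y + 10(1−y) = 11y + 4(1−y), giving y = 3/8.
Since P1 is indifferent in equilibrium, P1's expected payoff equals the payoff from either row against (3/8, 5/8). Using High: (3/8) + 10(5/8) = 53/8.

53/8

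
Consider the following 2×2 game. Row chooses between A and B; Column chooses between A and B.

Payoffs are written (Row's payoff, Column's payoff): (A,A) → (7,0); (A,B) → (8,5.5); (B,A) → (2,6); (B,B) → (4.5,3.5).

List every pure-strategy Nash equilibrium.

(A, B)

(A, A): Column prefers B (5.5 > 0) — not an equilibrium.
(A, B): Row gets 8 ≥ 4.5 from B, and Column gets 5.5 ≥ 0 from A — Nash equilibrium.
(B, A): Row prefers A (7 > 2) — not an equilibrium.
(B, B): Row prefers A (8 > 4.5); Column prefers A (6 > 3.5) — not an equilibrium.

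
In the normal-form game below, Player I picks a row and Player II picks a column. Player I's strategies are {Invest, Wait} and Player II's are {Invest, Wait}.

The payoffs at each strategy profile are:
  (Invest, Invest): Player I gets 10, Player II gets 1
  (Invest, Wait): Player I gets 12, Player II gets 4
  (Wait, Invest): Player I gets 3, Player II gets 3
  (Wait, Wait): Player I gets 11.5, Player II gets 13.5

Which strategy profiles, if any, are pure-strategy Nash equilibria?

(Invest, Wait)

(Invest, Invest): Player II prefers Wait (4 > 1) — not an equilibrium.
(Invest, Wait): Player I gets 12 ≥ 11.5 from Wait, and Player II gets 4 ≥ 1 from Invest — Nash equilibrium.
(Wait, Invest): Player I prefers Invest (10 > 3); Player II prefers Wait (13.5 > 3) — not an equilibrium.
(Wait, Wait): Player I prefers Invest (12 > 11.5) — not an equilibrium.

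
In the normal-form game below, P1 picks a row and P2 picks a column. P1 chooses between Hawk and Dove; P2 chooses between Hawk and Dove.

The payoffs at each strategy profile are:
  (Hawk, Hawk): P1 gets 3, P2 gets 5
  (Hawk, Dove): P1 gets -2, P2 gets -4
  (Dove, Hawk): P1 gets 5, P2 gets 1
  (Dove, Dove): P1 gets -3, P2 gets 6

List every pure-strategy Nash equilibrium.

none

(Hawk, Hawk): P1 prefers Dove (5 > 3) — not an equilibrium.
(Hawk, Dove): P2 prefers Hawk (5 > -4) — not an equilibrium.
(Dove, Hawk): P2 prefers Dove (6 > 1) — not an equilibrium.
(Dove, Dove): P1 prefers Hawk (-2 > -3) — not an equilibrium.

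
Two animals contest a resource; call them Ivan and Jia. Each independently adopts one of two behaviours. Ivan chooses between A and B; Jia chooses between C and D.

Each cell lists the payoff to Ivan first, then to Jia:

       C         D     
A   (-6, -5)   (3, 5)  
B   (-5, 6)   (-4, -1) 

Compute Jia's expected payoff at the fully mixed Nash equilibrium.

First find p, the probability Ivan plays A, from Jia's indifference between C and D: −5p + 6(1−p) = 5p − (1−p), giving p = 7/17.
Since Jia is indifferent in equilibrium, Jia's expected payoff equals the payoff from either column against (7/17, 10/17). Using C: −5(7/17) + 6(10/17) = 25/17.

25/17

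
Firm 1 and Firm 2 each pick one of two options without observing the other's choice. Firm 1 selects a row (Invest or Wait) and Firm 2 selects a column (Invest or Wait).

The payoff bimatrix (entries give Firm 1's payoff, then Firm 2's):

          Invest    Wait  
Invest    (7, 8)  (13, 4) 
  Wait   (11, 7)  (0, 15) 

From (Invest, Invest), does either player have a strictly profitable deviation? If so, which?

Firm 1 at (Invest, Invest) earns 7; deviating to Wait yields 11 — a strict improvement.
Firm 2 earns 8; deviating to Wait yields 4 — not better.
Only Firm 1 has a strictly profitable deviation.

Firm 1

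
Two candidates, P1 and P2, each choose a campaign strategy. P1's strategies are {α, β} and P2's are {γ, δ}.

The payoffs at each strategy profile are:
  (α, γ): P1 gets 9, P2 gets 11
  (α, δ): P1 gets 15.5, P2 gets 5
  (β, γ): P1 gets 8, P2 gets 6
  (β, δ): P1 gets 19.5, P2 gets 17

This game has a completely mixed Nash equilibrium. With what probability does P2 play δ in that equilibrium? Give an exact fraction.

Let c be the probability that P2 plays γ. In a completely mixed equilibrium, P1 must be indifferent between α and β.
P1's expected payoff from α is 9c + 15.5(1−c); from β it is 8c + 19.5(1−c).
Setting these equal: −6.5c + 15.5 = −11.5c + 19.5, so c = 4/5.
Therefore P2 plays δ with probability 1 − 4/5 = 1/5.

1/5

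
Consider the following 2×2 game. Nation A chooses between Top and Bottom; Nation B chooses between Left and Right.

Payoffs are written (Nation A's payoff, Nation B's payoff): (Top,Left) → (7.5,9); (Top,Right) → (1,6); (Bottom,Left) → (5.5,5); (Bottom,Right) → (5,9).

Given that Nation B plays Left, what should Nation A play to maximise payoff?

Against Left, Nation A earns 7.5 from Top and 5.5 from Bottom.
So Top is the best response.

Top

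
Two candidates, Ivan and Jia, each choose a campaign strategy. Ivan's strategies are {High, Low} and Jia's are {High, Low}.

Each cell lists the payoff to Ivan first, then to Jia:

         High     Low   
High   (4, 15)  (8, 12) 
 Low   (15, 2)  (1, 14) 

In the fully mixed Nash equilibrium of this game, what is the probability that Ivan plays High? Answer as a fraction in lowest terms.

4/5

Let r be the probability that Ivan plays High. In a completely mixed equilibrium, Jia must be indifferent between High and Low.
Jia's expected payoff from High is 15r + 2(1−r); from Low it is 12r + 14(1−r).
Setting these equal: 13r + 2 = −2r + 14, so r = 4/5.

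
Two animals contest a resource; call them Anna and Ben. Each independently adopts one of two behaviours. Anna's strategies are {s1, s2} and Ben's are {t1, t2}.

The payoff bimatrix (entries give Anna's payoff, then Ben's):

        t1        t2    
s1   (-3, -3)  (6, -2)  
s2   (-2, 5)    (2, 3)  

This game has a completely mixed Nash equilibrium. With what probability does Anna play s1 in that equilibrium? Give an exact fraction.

2/3

Let p be the probability that Anna plays s1. In a completely mixed equilibrium, Ben must be indifferent between t1 and t2.
Ben's expected payoff from t1 is −3p + 5(1−p); from t2 it is −2p + 3(1−p).
Setting these equal: −8p + 5 = −5p + 3, so p = 2/3.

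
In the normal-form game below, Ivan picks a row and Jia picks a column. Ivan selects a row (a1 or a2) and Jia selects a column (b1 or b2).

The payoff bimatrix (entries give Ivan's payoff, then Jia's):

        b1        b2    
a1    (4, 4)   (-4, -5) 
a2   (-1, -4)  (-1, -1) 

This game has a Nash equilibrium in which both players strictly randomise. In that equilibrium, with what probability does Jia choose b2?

Let c be the probability that Jia plays b1. In a completely mixed equilibrium, Ivan must be indifferent between a1 and a2.
Ivan's expected payoff from a1 is 4c − 4(1−c); from a2 it is −c − (1−c).
Setting these equal: 8c − 4 = -1, so c = 3/8.
Therefore Jia plays b2 with probability 1 − 3/8 = 5/8.

5/8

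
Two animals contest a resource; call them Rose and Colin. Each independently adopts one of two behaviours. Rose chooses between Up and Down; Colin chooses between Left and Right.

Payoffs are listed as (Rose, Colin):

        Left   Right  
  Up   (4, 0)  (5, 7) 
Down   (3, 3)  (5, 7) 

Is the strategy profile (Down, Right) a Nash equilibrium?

At (Down, Right), Rose earns 5; switching to Up would give 5, so Rose has no profitable deviation.
Colin earns 7; switching to Left would give 3, so Colin has no profitable deviation.
Neither player can gain by a unilateral deviation, so this profile is a Nash equilibrium.

Yes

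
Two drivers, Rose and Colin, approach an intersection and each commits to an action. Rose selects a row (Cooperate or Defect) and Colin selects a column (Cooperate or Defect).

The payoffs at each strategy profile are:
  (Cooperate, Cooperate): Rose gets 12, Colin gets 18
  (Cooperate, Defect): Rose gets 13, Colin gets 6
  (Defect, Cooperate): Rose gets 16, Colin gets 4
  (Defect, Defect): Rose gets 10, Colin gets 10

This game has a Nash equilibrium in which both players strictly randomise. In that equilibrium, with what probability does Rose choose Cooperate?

Let r be the probability that Rose plays Cooperate. In a completely mixed equilibrium, Colin must be indifferent between Cooperate and Defect.
Colin's expected payoff from Cooperate is 18r + 4(1−r); from Defect it is 6r + 10(1−r).
Setting these equal: 14r + 4 = −4r + 10, so r = 1/3.

1/3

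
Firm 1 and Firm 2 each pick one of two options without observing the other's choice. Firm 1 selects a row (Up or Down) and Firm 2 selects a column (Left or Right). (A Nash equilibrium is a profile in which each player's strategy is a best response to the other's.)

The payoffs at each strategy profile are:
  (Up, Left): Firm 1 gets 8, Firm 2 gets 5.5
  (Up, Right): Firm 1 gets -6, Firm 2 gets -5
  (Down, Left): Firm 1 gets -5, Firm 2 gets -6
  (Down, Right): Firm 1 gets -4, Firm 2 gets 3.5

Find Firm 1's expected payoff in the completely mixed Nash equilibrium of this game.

First find y, the probability Firm 2 plays Left, from Firm 1's indifference between Up and Down: 8y − 6(1−y) = −5y − 4(1−y), giving y = 2/15.
Since Firm 1 is indifferent in equilibrium, Firm 1's expected payoff equals the payoff from either row against (2/15, 13/15). Using Up: 8(2/15) − 6(13/15) = -62/15.

-62/15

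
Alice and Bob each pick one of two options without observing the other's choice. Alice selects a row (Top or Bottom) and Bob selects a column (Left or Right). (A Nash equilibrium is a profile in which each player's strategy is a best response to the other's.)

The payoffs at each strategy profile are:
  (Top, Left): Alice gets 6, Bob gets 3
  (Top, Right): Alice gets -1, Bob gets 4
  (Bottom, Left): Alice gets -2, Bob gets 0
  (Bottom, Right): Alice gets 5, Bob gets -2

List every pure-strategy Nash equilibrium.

(Top, Left): Bob prefers Right (4 > 3) — not an equilibrium.
(Top, Right): Alice prefers Bottom (5 > -1) — not an equilibrium.
(Bottom, Left): Alice prefers Top (6 > -2) — not an equilibrium.
(Bottom, Right): Bob prefers Left (0 > -2) — not an equilibrium.

none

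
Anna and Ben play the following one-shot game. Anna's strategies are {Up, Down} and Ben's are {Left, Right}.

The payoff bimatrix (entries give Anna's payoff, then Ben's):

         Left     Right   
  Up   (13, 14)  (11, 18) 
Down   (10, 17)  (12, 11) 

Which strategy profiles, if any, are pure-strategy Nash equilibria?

(Up, Left): Ben prefers Right (18 > 14) — not an equilibrium.
(Up, Right): Anna prefers Down (12 > 11) — not an equilibrium.
(Down, Left): Anna prefers Up (13 > 10) — not an equilibrium.
(Down, Right): Ben prefers Left (17 > 11) — not an equilibrium.

none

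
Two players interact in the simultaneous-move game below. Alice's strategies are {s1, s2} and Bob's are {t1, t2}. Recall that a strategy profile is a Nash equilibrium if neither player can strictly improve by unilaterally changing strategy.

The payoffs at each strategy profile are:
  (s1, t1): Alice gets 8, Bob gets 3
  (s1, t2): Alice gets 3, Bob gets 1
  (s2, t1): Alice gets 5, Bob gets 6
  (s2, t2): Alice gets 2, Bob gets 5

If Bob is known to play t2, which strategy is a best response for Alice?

s1

Against t2, Alice earns 3 from s1 and 2 from s2.
So s1 is the best response.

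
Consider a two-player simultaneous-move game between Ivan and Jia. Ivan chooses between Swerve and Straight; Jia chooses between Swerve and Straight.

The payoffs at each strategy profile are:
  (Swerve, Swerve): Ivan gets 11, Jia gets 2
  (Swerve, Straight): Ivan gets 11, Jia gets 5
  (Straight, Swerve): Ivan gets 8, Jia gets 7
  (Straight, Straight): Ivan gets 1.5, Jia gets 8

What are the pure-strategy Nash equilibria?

(Swerve, Straight)

(Swerve, Swerve): Jia prefers Straight (5 > 2) — not an equilibrium.
(Swerve, Straight): Ivan gets 11 ≥ 1.5 from Straight, and Jia gets 5 ≥ 2 from Swerve — Nash equilibrium.
(Straight, Swerve): Ivan prefers Swerve (11 > 8); Jia prefers Straight (8 > 7) — not an equilibrium.
(Straight, Straight): Ivan prefers Swerve (11 > 1.5) — not an equilibrium.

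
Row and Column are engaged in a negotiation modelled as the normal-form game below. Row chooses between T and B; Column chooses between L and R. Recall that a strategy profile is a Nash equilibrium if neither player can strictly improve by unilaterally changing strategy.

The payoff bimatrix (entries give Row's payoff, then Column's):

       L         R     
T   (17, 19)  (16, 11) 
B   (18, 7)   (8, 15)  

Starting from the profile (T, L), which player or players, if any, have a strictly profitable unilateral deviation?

Row at (T, L) earns 17; deviating to B yields 18 — a strict improvement.
Column earns 19; deviating to R yields 11 — not better.
Only Row has a strictly profitable deviation.

Row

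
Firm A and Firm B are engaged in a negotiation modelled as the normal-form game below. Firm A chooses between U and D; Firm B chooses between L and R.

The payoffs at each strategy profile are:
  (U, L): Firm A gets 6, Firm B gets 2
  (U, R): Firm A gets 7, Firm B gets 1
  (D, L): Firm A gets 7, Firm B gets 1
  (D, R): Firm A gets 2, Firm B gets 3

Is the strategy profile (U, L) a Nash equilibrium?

No

At (U, L), Firm A earns 6; switching to D would give 7, so Firm A would deviate.
Firm B earns 2; switching to R would give 1, so Firm B has no profitable deviation.
Since at least one player can profitably deviate, this is not a Nash equilibrium.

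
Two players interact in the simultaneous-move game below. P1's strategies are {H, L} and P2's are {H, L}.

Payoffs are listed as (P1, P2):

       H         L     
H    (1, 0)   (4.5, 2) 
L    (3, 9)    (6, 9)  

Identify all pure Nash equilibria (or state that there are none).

(H, H): P1 prefers L (3 > 1); P2 prefers L (2 > 0) — not an equilibrium.
(H, L): P1 prefers L (6 > 4.5) — not an equilibrium.
(L, H): P1 gets 3 ≥ 1 from H, and P2 gets 9 ≥ 9 from L — Nash equilibrium.
(L, L): P1 gets 6 ≥ 4.5 from H, and P2 gets 9 ≥ 9 from H — Nash equilibrium.

(L, H) and (L, L)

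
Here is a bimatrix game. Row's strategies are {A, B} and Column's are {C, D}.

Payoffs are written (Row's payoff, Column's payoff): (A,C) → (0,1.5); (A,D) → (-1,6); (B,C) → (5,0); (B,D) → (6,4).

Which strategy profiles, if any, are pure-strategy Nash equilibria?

(B, D)

(A, C): Row prefers B (5 > 0); Column prefers D (6 > 1.5) — not an equilibrium.
(A, D): Row prefers B (6 > -1) — not an equilibrium.
(B, C): Column prefers D (4 > 0) — not an equilibrium.
(B, D): Row gets 6 ≥ -1 from A, and Column gets 4 ≥ 0 from C — Nash equilibrium.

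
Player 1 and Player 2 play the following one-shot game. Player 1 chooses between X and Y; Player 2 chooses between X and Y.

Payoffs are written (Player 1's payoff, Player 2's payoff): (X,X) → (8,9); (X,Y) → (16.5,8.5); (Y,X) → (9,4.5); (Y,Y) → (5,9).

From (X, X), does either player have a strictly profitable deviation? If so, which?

Player 1 at (X, X) earns 8; deviating to Y yields 9 — a strict improvement.
Player 2 earns 9; deviating to Y yields 8.5 — not better.
Only Player 1 has a strictly profitable deviation.

Player 1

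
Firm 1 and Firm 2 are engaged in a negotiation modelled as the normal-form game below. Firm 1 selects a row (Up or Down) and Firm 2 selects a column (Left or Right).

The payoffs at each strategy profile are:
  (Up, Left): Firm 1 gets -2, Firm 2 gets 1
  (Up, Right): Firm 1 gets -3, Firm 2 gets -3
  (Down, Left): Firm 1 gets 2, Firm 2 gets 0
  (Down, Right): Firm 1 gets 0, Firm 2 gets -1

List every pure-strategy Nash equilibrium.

(Down, Left)

(Up, Left): Firm 1 prefers Down (2 > -2) — not an equilibrium.
(Up, Right): Firm 1 prefers Down (0 > -3); Firm 2 prefers Left (1 > -3) — not an equilibrium.
(Down, Left): Firm 1 gets 2 ≥ -2 from Up, and Firm 2 gets 0 ≥ -1 from Right — Nash equilibrium.
(Down, Right): Firm 2 prefers Left (0 > -1) — not an equilibrium.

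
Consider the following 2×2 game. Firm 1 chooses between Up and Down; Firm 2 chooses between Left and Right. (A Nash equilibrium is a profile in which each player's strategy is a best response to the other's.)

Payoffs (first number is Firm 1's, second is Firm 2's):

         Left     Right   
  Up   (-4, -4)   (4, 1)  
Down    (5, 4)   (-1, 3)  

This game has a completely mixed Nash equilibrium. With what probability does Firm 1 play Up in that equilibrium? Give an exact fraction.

Let r be the probability that Firm 1 plays Up. In a completely mixed equilibrium, Firm 2 must be indifferent between Left and Right.
Firm 2's expected payoff from Left is −4r + 4(1−r); from Right it is r + 3(1−r).
Setting these equal: −8r + 4 = −2r + 3, so r = 1/6.

1/6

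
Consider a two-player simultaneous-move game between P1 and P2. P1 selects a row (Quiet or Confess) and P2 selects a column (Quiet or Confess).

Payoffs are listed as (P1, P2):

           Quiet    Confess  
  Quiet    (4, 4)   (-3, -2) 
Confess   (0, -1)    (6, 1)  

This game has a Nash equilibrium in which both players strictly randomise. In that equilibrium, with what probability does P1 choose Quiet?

1/4

Let x be the probability that P1 plays Quiet. In a completely mixed equilibrium, P2 must be indifferent between Quiet and Confess.
P2's expected payoff from Quiet is 4x − (1−x); from Confess it is −2x + (1−x).
Setting these equal: 5x − 1 = −3x + 1, so x = 1/4.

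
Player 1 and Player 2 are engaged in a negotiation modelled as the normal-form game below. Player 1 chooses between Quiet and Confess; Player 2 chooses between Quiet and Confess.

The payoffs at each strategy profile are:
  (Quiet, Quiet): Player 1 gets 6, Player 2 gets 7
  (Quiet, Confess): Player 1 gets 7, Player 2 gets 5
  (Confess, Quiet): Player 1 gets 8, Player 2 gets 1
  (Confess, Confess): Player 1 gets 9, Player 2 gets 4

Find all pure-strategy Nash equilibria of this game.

(Confess, Confess)

(Quiet, Quiet): Player 1 prefers Confess (8 > 6) — not an equilibrium.
(Quiet, Confess): Player 1 prefers Confess (9 > 7); Player 2 prefers Quiet (7 > 5) — not an equilibrium.
(Confess, Quiet): Player 2 prefers Confess (4 > 1) — not an equilibrium.
(Confess, Confess): Player 1 gets 9 ≥ 7 from Quiet, and Player 2 gets 4 ≥ 1 from Quiet — Nash equilibrium.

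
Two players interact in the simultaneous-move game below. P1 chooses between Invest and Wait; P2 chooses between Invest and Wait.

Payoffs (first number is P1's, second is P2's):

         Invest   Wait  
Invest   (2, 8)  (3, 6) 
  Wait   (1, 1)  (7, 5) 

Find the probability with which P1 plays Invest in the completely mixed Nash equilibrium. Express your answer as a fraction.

2/3

Let x be the probability that P1 plays Invest. In a completely mixed equilibrium, P2 must be indifferent between Invest and Wait.
P2's expected payoff from Invest is 8x + (1−x); from Wait it is 6x + 5(1−x).
Setting these equal: 7x + 1 = x + 5, so x = 2/3.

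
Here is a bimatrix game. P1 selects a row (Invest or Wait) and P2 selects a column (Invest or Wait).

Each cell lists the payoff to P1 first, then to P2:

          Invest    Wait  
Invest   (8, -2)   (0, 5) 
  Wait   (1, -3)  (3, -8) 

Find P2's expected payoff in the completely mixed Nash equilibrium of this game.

First find x, the probability P1 plays Invest, from P2's indifference between Invest and Wait: −2x − 3(1−x) = 5x − 8(1−x), giving x = 5/12.
Since P2 is indifferent in equilibrium, P2's expected payoff equals the payoff from either column against (5/12, 7/12). Using Invest: −2(5/12) − 3(7/12) = -31/12.

-31/12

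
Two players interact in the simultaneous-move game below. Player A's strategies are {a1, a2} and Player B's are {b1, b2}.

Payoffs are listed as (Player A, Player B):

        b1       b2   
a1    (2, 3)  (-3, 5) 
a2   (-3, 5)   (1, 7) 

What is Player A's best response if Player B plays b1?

Against b1, Player A earns 2 from a1 and -3 from a2.
So a1 is the best response.

a1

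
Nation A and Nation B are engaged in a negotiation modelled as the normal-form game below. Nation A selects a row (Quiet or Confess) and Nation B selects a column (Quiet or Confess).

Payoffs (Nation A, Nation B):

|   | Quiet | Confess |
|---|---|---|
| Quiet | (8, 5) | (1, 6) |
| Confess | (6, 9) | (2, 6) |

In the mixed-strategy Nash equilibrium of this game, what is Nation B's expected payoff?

6

First find p, the probability Nation A plays Quiet, from Nation B's indifference between Quiet and Confess: 5p + 9(1−p) = 6p + 6(1−p), giving p = 3/4.
Since Nation B is indifferent in equilibrium, Nation B's expected payoff equals the payoff from either column against (3/4, 1/4). Using Quiet: 5(3/4) + 9(1/4) = 6.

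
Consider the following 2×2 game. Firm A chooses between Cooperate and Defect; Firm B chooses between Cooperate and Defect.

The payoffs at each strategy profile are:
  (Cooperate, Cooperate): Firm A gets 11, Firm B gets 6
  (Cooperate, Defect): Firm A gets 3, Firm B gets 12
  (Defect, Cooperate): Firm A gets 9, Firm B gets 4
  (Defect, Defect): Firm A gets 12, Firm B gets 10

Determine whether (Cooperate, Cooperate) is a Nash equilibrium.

No

At (Cooperate, Cooperate), Firm A earns 11; switching to Defect would give 9, so Firm A has no profitable deviation.
Firm B earns 6; switching to Defect would give 12, so Firm B would deviate.
Since at least one player can profitably deviate, this is not a Nash equilibrium.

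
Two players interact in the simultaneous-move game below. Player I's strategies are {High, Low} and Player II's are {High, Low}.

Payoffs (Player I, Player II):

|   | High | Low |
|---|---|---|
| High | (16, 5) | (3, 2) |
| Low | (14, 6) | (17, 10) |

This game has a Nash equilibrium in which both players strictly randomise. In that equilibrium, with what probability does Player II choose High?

Let q be the probability that Player II plays High. In a completely mixed equilibrium, Player I must be indifferent between High and Low.
Player I's expected payoff from High is 16q + 3(1−q); from Low it is 14q + 17(1−q).
Setting these equal: 13q + 3 = −3q + 17, so q = 7/8.

7/8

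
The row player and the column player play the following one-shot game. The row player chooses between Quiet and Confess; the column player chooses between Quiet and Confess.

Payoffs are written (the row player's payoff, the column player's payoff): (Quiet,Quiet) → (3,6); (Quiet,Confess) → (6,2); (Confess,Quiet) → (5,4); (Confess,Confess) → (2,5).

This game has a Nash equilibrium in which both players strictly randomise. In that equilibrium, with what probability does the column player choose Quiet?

Let q be the probability that the column player plays Quiet. In a completely mixed equilibrium, the row player must be indifferent between Quiet and Confess.
The row player's expected payoff from Quiet is 3q + 6(1−q); from Confess it is 5q + 2(1−q).
Setting these equal: −3q + 6 = 3q + 2, so q = 2/3.

2/3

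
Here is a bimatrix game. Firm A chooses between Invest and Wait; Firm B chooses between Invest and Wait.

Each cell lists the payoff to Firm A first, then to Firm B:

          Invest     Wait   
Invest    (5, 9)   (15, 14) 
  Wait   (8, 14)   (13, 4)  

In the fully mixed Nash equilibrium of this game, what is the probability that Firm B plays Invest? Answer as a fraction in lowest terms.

2/5

Let y be the probability that Firm B plays Invest. In a completely mixed equilibrium, Firm A must be indifferent between Invest and Wait.
Firm A's expected payoff from Invest is 5y + 15(1−y); from Wait it is 8y + 13(1−y).
Setting these equal: −10y + 15 = −5y + 13, so y = 2/5.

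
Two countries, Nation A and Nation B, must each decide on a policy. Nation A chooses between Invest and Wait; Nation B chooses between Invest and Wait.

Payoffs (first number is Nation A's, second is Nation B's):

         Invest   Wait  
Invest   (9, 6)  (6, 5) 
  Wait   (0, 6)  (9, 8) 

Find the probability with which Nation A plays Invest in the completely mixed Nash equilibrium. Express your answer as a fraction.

Let r be the probability that Nation A plays Invest. In a completely mixed equilibrium, Nation B must be indifferent between Invest and Wait.
Nation B's expected payoff from Invest is 6r + 6(1−r); from Wait it is 5r + 8(1−r).
Setting these equal: 6 = −3r + 8, so r = 2/3.

2/3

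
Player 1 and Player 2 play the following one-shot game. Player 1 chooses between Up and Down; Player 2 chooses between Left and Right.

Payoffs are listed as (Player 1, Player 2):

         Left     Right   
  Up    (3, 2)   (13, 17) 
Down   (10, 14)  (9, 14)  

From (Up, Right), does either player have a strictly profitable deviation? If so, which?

Neither

Player 1 at (Up, Right) earns 13; deviating to Down yields 9 — not better.
Player 2 earns 17; deviating to Left yields 2 — not better.
Neither player can strictly improve; the profile is a Nash equilibrium.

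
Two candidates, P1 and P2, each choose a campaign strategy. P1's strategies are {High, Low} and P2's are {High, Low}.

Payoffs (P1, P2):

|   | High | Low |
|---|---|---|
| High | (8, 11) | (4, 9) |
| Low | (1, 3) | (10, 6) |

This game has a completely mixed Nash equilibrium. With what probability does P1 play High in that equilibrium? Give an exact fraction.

Let p be the probability that P1 plays High. In a completely mixed equilibrium, P2 must be indifferent between High and Low.
P2's expected payoff from High is 11p + 3(1−p); from Low it is 9p + 6(1−p).
Setting these equal: 8p + 3 = 3p + 6, so p = 3/5.

3/5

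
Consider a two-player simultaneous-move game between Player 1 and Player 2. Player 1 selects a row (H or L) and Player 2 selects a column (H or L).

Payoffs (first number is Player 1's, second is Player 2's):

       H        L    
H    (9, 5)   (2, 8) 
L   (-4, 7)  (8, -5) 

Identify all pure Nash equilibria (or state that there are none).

(H, H): Player 2 prefers L (8 > 5) — not an equilibrium.
(H, L): Player 1 prefers L (8 > 2) — not an equilibrium.
(L, H): Player 1 prefers H (9 > -4) — not an equilibrium.
(L, L): Player 2 prefers H (7 > -5) — not an equilibrium.

none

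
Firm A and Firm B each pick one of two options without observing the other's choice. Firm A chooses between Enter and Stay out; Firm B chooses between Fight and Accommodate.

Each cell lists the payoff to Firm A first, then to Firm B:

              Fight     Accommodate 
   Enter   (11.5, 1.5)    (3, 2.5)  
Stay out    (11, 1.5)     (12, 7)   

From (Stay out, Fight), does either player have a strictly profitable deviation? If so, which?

Firm A at (Stay out, Fight) earns 11; deviating to Enter yields 11.5 — a strict improvement.
Firm B earns 1.5; deviating to Accommodate yields 7 — a strict improvement.
Both Firm A and Firm B have strictly profitable deviations.

Both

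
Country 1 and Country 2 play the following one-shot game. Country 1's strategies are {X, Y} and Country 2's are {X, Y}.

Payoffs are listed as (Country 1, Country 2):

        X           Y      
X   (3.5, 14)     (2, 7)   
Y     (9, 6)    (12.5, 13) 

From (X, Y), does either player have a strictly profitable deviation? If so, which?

Country 1 at (X, Y) earns 2; deviating to Y yields 12.5 — a strict improvement.
Country 2 earns 7; deviating to X yields 14 — a strict improvement.
Both Country 1 and Country 2 have strictly profitable deviations.

Both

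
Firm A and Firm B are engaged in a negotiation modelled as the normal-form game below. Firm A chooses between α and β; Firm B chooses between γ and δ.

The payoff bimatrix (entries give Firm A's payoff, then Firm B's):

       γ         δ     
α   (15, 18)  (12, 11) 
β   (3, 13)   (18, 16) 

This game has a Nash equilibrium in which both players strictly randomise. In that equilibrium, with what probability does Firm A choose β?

7/10

Let r be the probability that Firm A plays α. In a completely mixed equilibrium, Firm B must be indifferent between γ and δ.
Firm B's expected payoff from γ is 18r + 13(1−r); from δ it is 11r + 16(1−r).
Setting these equal: 5r + 13 = −5r + 16, so r = 3/10.
Therefore Firm A plays β with probability 1 − 3/10 = 7/10.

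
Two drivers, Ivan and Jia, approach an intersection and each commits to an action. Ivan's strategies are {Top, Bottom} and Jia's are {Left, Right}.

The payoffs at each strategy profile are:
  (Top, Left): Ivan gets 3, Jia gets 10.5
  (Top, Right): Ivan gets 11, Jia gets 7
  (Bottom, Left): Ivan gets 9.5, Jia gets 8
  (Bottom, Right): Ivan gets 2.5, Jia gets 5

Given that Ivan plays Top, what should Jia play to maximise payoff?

Against Top, Jia earns 10.5 from Left and 7 from Right.
So Left is the best response.

Left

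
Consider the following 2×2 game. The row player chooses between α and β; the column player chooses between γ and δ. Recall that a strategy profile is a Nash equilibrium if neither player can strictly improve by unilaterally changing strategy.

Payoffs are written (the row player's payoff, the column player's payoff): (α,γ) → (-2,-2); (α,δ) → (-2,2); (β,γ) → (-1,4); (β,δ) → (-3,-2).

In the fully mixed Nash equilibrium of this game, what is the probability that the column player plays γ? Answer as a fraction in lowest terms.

1/2

Let y be the probability that the column player plays γ. In a completely mixed equilibrium, the row player must be indifferent between α and β.
The row player's expected payoff from α is −2y − 2(1−y); from β it is −y − 3(1−y).
Setting these equal: -2 = 2y − 3, so y = 1/2.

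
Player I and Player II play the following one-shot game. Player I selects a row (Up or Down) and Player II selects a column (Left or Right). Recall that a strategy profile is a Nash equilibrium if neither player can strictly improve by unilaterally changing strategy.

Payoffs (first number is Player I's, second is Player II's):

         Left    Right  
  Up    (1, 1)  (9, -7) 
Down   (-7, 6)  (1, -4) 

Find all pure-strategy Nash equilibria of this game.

(Up, Left)

(Up, Left): Player I gets 1 ≥ -7 from Down, and Player II gets 1 ≥ -7 from Right — Nash equilibrium.
(Up, Right): Player II prefers Left (1 > -7) — not an equilibrium.
(Down, Left): Player I prefers Up (1 > -7) — not an equilibrium.
(Down, Right): Player I prefers Up (9 > 1); Player II prefers Left (6 > -4) — not an equilibrium.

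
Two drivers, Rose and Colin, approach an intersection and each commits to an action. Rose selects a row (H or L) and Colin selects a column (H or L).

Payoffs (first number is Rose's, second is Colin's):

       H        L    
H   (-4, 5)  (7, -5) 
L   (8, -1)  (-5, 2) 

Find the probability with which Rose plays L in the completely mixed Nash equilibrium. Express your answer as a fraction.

Let x be the probability that Rose plays H. In a completely mixed equilibrium, Colin must be indifferent between H and L.
Colin's expected payoff from H is 5x − (1−x); from L it is −5x + 2(1−x).
Setting these equal: 6x − 1 = −7x + 2, so x = 3/13.
Therefore Rose plays L with probability 1 − 3/13 = 10/13.

10/13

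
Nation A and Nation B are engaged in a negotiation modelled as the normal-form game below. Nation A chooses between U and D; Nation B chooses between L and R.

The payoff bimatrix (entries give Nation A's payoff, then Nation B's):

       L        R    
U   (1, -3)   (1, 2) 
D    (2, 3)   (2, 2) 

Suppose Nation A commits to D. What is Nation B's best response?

Against D, Nation B earns 3 from L and 2 from R.
So L is the best response.

L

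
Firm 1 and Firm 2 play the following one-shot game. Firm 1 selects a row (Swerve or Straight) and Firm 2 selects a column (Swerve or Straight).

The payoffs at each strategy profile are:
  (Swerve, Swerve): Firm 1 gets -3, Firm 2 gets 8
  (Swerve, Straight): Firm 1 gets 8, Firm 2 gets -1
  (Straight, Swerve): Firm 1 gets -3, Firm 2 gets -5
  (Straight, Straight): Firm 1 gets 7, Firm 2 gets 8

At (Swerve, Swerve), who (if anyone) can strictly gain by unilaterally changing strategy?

Neither

Firm 1 at (Swerve, Swerve) earns -3; deviating to Straight yields -3 — not better.
Firm 2 earns 8; deviating to Straight yields -1 — not better.
Neither player can strictly improve; the profile is a Nash equilibrium.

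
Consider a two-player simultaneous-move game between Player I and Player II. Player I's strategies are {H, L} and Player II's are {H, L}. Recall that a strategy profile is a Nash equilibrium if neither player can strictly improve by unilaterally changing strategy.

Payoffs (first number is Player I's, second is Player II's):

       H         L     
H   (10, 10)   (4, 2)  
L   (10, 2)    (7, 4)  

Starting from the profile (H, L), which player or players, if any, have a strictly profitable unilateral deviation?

Player I at (H, L) earns 4; deviating to L yields 7 — a strict improvement.
Player II earns 2; deviating to H yields 10 — a strict improvement.
Both Player I and Player II have strictly profitable deviations.

Both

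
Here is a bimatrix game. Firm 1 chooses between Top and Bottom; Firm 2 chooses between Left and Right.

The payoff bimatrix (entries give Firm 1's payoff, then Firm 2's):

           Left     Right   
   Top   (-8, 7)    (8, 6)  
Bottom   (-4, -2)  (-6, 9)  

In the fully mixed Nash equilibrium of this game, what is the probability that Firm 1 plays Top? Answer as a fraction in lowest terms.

11/12

Let p be the probability that Firm 1 plays Top. In a completely mixed equilibrium, Firm 2 must be indifferent between Left and Right.
Firm 2's expected payoff from Left is 7p − 2(1−p); from Right it is 6p + 9(1−p).
Setting these equal: 9p − 2 = −3p + 9, so p = 11/12.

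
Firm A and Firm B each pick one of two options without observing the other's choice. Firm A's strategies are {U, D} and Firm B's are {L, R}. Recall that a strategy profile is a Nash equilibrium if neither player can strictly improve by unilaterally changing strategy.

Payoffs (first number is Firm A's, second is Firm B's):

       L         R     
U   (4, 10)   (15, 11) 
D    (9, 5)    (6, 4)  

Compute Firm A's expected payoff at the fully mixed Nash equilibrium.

First find y, the probability Firm B plays L, from Firm A's indifference between U and D: 4y + 15(1−y) = 9y + 6(1−y), giving y = 9/14.
Since Firm A is indifferent in equilibrium, Firm A's expected payoff equals the payoff from either row against (9/14, 5/14). Using U: 4(9/14) + 15(5/14) = 111/14.

111/14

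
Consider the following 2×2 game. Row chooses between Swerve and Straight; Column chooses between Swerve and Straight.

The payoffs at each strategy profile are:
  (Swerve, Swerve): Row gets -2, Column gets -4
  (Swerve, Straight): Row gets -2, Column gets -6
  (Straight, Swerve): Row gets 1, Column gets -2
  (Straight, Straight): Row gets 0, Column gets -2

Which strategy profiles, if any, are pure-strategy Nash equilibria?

(Swerve, Swerve): Row prefers Straight (1 > -2) — not an equilibrium.
(Swerve, Straight): Row prefers Straight (0 > -2); Column prefers Swerve (-4 > -6) — not an equilibrium.
(Straight, Swerve): Row gets 1 ≥ -2 from Swerve, and Column gets -2 ≥ -2 from Straight — Nash equilibrium.
(Straight, Straight): Row gets 0 ≥ -2 from Swerve, and Column gets -2 ≥ -2 from Swerve — Nash equilibrium.

(Straight, Swerve) and (Straight, Straight)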